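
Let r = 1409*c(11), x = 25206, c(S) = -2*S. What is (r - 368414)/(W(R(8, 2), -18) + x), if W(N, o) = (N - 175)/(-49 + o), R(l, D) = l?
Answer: -26760604/1688969 ≈ -15.844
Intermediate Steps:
W(N, o) = (-175 + N)/(-49 + o)
r = -30998 (r = 1409*(-2*11) = 1409*(-22) = -30998)
(r - 368414)/(W(R(8, 2), -18) + x) = (-30998 - 368414)/((-175 + 8)/(-49 - 18) + 25206) = -399412/(-167/(-67) + 25206) = -399412/(-1/67*(-167) + 25206) = -399412/(167/67 + 25206) = -399412/1688969/67 = -399412*67/1688969 = -26760604/1688969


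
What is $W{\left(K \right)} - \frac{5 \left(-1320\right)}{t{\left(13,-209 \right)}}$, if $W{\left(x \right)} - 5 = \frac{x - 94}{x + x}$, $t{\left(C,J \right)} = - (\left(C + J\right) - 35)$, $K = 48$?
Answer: $\frac{11119}{336} \approx 33.092$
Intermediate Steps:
$t{\left(C,J \right)} = 35 - C - J$ ($t{\left(C,J \right)} = - (-35 + C + J) = 35 - C - J$)
$W{\left(x \right)} = 5 + \frac{-94 + x}{2 x}$ ($W{\left(x \right)} = 5 + \frac{x - 94}{x + x} = 5 + \frac{-94 + x}{2 x}$)
$W{\left(K \right)} - \frac{5 \left(-1320\right)}{t{\left(13,-209 \right)}} = \left(\frac{11}{2} - \frac{47}{48}\right) - \frac{5 \left(-1320\right)}{35 - 13 - -209} = \left(\frac{11}{2} - \frac{47}{48}\right) - - \frac{6600}{35 - 13 + 209} = \left(\frac{11}{2} - \frac{47}{48}\right) - - \frac{6600}{231} = \frac{217}{48} - \left(-6600\right) \frac{1}{231} = \frac{217}{48} - - \frac{200}{7} = \frac{217}{48} + \frac{200}{7} = \frac{11119}{336}$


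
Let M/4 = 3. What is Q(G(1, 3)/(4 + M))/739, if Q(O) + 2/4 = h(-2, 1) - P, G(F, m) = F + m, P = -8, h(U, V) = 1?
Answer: 17/1478 ≈ 0.011502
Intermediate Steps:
M = 12 (M = 4*3 = 12)
Q(O) = 17/2 (Q(O) = -1/2 + (1 - 1*(-8)) = -1/2 + (1 + 8) = -1/2 + 9 = 17/2)
Q(G(1, 3)/(4 + M))/739 = (17/2)/739 = (17/2)*(1/739) = 17/1478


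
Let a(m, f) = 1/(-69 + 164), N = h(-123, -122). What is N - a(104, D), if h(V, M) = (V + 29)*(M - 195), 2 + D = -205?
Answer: 2830809/95 ≈ 29798.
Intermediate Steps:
D = -207 (D = -2 - 205 = -207)
h(V, M) = (-195 + M)*(29 + V) (h(V, M) = (29 + V)*(-195 + M) = (-195 + M)*(29 + V))
N = 29798 (N = -5655 - 195*(-123) + 29*(-122) - 122*(-123) = -5655 + 23985 - 3538 + 15006 = 29798)
a(m, f) = 1/95
N - a(104, D) = 29798 - 1*1/95 = 29798 - 1/95 = 2830809/95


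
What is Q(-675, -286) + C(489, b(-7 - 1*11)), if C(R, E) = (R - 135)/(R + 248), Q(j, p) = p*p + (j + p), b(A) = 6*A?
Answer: 59575749/737 ≈ 80836.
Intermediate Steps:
Q(j, p) = j + p + p² (Q(j, p) = p² + (j + p) = j + p + p²)
C(R, E) = (-135 + R)/(248 + R)
Q(-675, -286) + C(489, b(-7 - 1*11)) = (-675 - 286 + (-286)²) + (-135 + 489)/(248 + 489) = (-675 - 286 + 81796) + 354/737 = 80835 + (1/737)*354 = 80835 + 354/737 = 59575749/737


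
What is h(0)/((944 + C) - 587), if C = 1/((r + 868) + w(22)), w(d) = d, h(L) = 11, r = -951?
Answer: 671/21776 ≈ 0.030814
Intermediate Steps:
C = -1/61 (C = 1/((-951 + 868) + 22) = 1/(-83 + 22) = 1/(-61) = -1/61 ≈ -0.016393)
h(0)/((944 + C) - 587) = 11/((944 - 1/61) - 587) = 11/(57583/61 - 587) = 11/(21776/61) = 11*(61/21776) = 671/21776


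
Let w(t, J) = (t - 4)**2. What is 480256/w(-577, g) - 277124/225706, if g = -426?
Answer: 1060743298/5442110219 ≈ 0.19491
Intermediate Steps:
w(t, J) = (-4 + t)**2
480256/w(-577, g) - 277124/225706 = 480256/((-4 - 577)**2) - 277124/225706 = 480256/((-581)**2) - 277124*1/225706 = 480256/337561 - 138562/112853 = 480256*(1/337561) - 138562/112853 = 68608/48223 - 138562/112853 = 1060743298/5442110219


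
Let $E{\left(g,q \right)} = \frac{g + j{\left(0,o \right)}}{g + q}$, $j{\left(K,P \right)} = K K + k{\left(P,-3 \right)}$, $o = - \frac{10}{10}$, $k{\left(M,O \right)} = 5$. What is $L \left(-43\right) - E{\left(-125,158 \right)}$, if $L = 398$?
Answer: $- \frac{188214}{11} \approx -17110.0$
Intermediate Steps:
$o = -1$ ($o = \left(-10\right) \frac{1}{10} = -1$)
$j{\left(K,P \right)} = 5 + K^{2}$ ($j{\left(K,P \right)} = K K + 5 = K^{2} + 5 = 5 + K^{2}$)
$E{\left(g,q \right)} = \frac{5 + g}{g + q}$ ($E{\left(g,q \right)} = \frac{g + \left(5 + 0^{2}\right)}{g + q} = \frac{g + \left(5 + 0\right)}{g + q} = \frac{g + 5}{g + q} = \frac{5 + g}{g + q}$)
$L \left(-43\right) - E{\left(-125,158 \right)} = 398 \left(-43\right) - \frac{5 - 125}{-125 + 158} = -17114 - \frac{1}{33} \left(-120\right) = -17114 - - \frac{40}{11} = -17114 + \frac{40}{11} = - \frac{188214}{11}$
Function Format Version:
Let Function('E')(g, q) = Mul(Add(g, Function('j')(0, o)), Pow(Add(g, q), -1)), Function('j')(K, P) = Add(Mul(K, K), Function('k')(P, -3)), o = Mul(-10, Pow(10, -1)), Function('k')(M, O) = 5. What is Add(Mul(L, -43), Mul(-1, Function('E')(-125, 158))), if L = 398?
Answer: Rational(-188214, 11) ≈ -17110.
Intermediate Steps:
o = -1 (o = Mul(-10, Rational(1, 10)) = -1)
Function('j')(K, P) = Add(5, Pow(K, 2)) (Function('j')(K, P) = Add(Mul(K, K), 5) = Add(Pow(K, 2), 5) = Add(5, Pow(K, 2)))
Function('E')(g, q) = Mul(Pow(Add(g, q), -1), Add(5, g)) (Function('E')(g, q) = Mul(Add(g, Add(5, Pow(0, 2))), Pow(Add(g, q), -1)) = Mul(Add(g, Add(5, 0)), Pow(Add(g, q), -1)) = Mul(Add(g, 5), Pow(Add(g, q), -1)) = Mul(Add(5, g), Pow(Add(g, q), -1)) = Mul(Pow(Add(g, q), -1), Add(5, g)))
Add(Mul(L, -43), Mul(-1, Function('E')(-125, 158))) = Add(Mul(398, -43), Mul(-1, Mul(Pow(Add(-125, 158), -1), Add(5, -125)))) = Add(-17114, Mul(-1, Mul(Pow(33, -1), -120))) = Add(-17114, Mul(-1, Mul(Rational(1, 33), -120))) = Add(-17114, Mul(-1, Rational(-40, 11))) = Add(-17114, Rational(40, 11)) = Rational(-188214, 11)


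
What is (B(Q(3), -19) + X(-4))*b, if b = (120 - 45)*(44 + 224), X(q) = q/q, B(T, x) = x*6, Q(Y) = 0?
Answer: -2271300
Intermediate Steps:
B(T, x) = 6*x
X(q) = 1
b = 20100 (b = 75*268 = 20100)
(B(Q(3), -19) + X(-4))*b = (6*(-19) + 1)*20100 = (-114 + 1)*20100 = -113*20100 = -2271300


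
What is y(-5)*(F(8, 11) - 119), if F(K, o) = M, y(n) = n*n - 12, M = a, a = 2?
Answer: -1521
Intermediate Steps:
M = 2
y(n) = -12 + n² (y(n) = n² - 12 = -12 + n²)
F(K, o) = 2
y(-5)*(F(8, 11) - 119) = (-12 + (-5)²)*(2 - 119) = (-12 + 25)*(-117) = 13*(-117) = -1521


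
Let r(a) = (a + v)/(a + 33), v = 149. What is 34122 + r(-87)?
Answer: 921263/27 ≈ 34121.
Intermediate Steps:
r(a) = (149 + a)/(33 + a) (r(a) = (a + 149)/(a + 33) = (149 + a)/(33 + a))
34122 + r(-87) = 34122 + (149 - 87)/(33 - 87) = 34122 + 62/(-54) = 34122 - 1/54*62 = 34122 - 31/27 = 921263/27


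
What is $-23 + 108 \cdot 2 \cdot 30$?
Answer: $6457$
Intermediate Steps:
$-23 + 108 \cdot 2 \cdot 30 = -23 + 108 \cdot 60 = -23 + 6480 = 6457$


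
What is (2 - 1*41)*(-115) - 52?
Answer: 4433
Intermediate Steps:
(2 - 1*41)*(-115) - 52 = (2 - 41)*(-115) - 52 = -39*(-115) - 52 = 4485 - 52 = 4433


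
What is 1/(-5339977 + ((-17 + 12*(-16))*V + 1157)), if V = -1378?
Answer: -1/5050818 ≈ -1.9799e-7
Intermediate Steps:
1/(-5339977 + ((-17 + 12*(-16))*V + 1157)) = 1/(-5339977 + ((-17 + 12*(-16))*(-1378) + 1157)) = 1/(-5339977 + ((-17 - 192)*(-1378) + 1157)) = 1/(-5339977 + (-209*(-1378) + 1157)) = 1/(-5339977 + (288002 + 1157)) = 1/(-5339977 + 289159) = 1/(-5050818) = -1/5050818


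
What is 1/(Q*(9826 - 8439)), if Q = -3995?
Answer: -1/5541065 ≈ -1.8047e-7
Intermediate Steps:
1/(Q*(9826 - 8439)) = 1/((-3995)*(9826 - 8439)) = -1/3995/1387 = -1/3995*1/1387 = -1/5541065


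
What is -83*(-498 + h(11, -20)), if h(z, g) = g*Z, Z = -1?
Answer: 39674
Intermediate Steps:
h(z, g) = -g (h(z, g) = g*(-1) = -g)
-83*(-498 + h(11, -20)) = -83*(-498 - 1*(-20)) = -83*(-498 + 20) = -83*(-478) = 39674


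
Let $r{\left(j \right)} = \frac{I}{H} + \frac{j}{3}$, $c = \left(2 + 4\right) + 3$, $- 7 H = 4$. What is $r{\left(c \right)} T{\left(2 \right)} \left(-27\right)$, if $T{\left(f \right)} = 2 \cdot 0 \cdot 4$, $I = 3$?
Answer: $0$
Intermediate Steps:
$H = - \frac{4}{7}$ ($H = \left(- \frac{1}{7}\right) 4 = - \frac{4}{7} \approx -0.57143$)
$c = 9$ ($c = 6 + 3 = 9$)
$r{\left(j \right)} = - \frac{21}{4} + \frac{j}{3}$ ($r{\left(j \right)} = \frac{3}{- \frac{4}{7}} + \frac{j}{3} = 3 \left(- \frac{7}{4}\right) + j \frac{1}{3} = - \frac{21}{4} + \frac{j}{3}$)
$T{\left(f \right)} = 0$ ($T{\left(f \right)} = 0 \cdot 4 = 0$)
$r{\left(c \right)} T{\left(2 \right)} \left(-27\right) = \left(- \frac{21}{4} + \frac{1}{3} \cdot 9\right) 0 \left(-27\right) = \left(- \frac{21}{4} + 3\right) 0 \left(-27\right) = \left(- \frac{9}{4}\right) 0 \left(-27\right) = 0 \left(-27\right) = 0$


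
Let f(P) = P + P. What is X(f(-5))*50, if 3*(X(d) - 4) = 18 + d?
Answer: 1000/3 ≈ 333.33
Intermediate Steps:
f(P) = 2*P
X(d) = 10 + d/3 (X(d) = 4 + (18 + d)/3 = 4 + (6 + d/3) = 10 + d/3)
X(f(-5))*50 = (10 + (2*(-5))/3)*50 = (10 + (1/3)*(-10))*50 = (10 - 10/3)*50 = (20/3)*50 = 1000/3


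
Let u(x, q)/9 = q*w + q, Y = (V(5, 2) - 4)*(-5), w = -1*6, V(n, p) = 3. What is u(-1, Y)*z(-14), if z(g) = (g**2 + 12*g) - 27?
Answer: -225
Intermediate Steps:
w = -6
z(g) = -27 + g**2 + 12*g
Y = 5 (Y = (3 - 4)*(-5) = -1*(-5) = 5)
u(x, q) = -45*q (u(x, q) = 9*(q*(-6) + q) = 9*(-6*q + q) = 9*(-5*q) = -45*q)
u(-1, Y)*z(-14) = (-45*5)*(-27 + (-14)**2 + 12*(-14)) = -225*(-27 + 196 - 168) = -225*1 = -225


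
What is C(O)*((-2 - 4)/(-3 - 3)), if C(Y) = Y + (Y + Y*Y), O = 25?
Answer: 675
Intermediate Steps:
C(Y) = Y² + 2*Y (C(Y) = Y + (Y + Y²) = Y² + 2*Y)
C(O)*((-2 - 4)/(-3 - 3)) = (25*(2 + 25))*((-2 - 4)/(-3 - 3)) = (25*27)*(-6/(-6)) = 675*(-6*(-⅙)) = 675*1 = 675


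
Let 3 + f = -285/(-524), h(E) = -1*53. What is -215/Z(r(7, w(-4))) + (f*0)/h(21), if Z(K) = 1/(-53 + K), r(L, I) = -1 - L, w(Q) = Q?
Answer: 13115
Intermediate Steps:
h(E) = -53
f = -1287/524 (f = -3 - 285/(-524) = -3 - 285*(-1/524) = -3 + 285/524 = -1287/524 ≈ -2.4561)
-215/Z(r(7, w(-4))) + (f*0)/h(21) = -(-11610 - 1505) - 1287/524*0/(-53) = -215/(1/(-53 + (-1 - 7))) + 0*(-1/53) = -215/(1/(-53 - 8)) + 0 = -215/(1/(-61)) + 0 = -215/(-1/61) + 0 = -215*(-61) + 0 = 13115 + 0 = 13115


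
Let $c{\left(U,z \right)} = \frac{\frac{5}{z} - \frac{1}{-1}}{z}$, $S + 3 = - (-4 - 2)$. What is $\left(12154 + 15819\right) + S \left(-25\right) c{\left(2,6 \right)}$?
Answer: $\frac{335401}{12} \approx 27950.0$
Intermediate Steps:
$S = 3$ ($S = -3 - \left(-4 - 2\right) = -3 - -6 = -3 + 6 = 3$)
$c{\left(U,z \right)} = \frac{1 + \frac{5}{z}}{z}$ ($c{\left(U,z \right)} = \frac{\frac{5}{z} - -1}{z} = \frac{\frac{5}{z} + 1}{z} = \frac{1 + \frac{5}{z}}{z}$)
$\left(12154 + 15819\right) + S \left(-25\right) c{\left(2,6 \right)} = \left(12154 + 15819\right) + 3 \left(-25\right) \frac{5 + 6}{36} = 27973 - 75 \cdot \frac{1}{36} \cdot 11 = 27973 - \frac{275}{12} = \frac{335401}{12}$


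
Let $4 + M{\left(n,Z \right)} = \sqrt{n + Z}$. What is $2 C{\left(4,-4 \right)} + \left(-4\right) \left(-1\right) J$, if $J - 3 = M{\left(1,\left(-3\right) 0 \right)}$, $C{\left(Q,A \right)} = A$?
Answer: $-8$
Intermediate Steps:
$M{\left(n,Z \right)} = -4 + \sqrt{Z + n}$ ($M{\left(n,Z \right)} = -4 + \sqrt{n + Z} = -4 + \sqrt{Z + n}$)
$J = 0$ ($J = 3 - \left(4 - \sqrt{\left(-3\right) 0 + 1}\right) = 3 - \left(4 - \sqrt{0 + 1}\right) = 3 - \left(4 - \sqrt{1}\right) = 3 + \left(-4 + 1\right) = 3 - 3 = 0$)
$2 C{\left(4,-4 \right)} + \left(-4\right) \left(-1\right) J = 2 \left(-4\right) + \left(-4\right) \left(-1\right) 0 = -8 + 4 \cdot 0 = -8 + 0 = -8$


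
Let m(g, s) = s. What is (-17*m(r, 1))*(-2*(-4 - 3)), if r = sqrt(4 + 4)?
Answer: -238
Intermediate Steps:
r = 2*sqrt(2) (r = sqrt(8) = 2*sqrt(2) ≈ 2.8284)
(-17*m(r, 1))*(-2*(-4 - 3)) = (-17*1)*(-2*(-4 - 3)) = -(-34)*(-7) = -17*14 = -238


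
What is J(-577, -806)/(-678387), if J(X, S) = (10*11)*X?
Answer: 63470/678387 ≈ 0.093560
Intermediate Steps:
J(X, S) = 110*X
J(-577, -806)/(-678387) = (110*(-577))/(-678387) = -63470*(-1/678387) = 63470/678387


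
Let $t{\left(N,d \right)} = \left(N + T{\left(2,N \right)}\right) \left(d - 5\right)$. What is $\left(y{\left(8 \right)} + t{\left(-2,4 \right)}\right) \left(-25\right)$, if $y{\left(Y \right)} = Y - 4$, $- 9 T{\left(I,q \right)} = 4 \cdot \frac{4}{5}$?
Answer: $- \frac{1430}{9} \approx -158.89$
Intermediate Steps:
$T{\left(I,q \right)} = - \frac{16}{45}$ ($T{\left(I,q \right)} = - \frac{4 \cdot \frac{4}{5}}{9} = \left(- \frac{1}{9}\right) \frac{16}{5} = - \frac{16}{45}$)
$t{\left(N,d \right)} = \left(-5 + d\right) \left(- \frac{16}{45} + N\right)$ ($t{\left(N,d \right)} = \left(N - \frac{16}{45}\right) \left(d - 5\right) = \left(- \frac{16}{45} + N\right) \left(-5 + d\right) = \left(-5 + d\right) \left(- \frac{16}{45} + N\right)$)
$y{\left(Y \right)} = -4 + Y$ ($y{\left(Y \right)} = Y - 4 = -4 + Y$)
$\left(y{\left(8 \right)} + t{\left(-2,4 \right)}\right) \left(-25\right) = \left(\left(-4 + 8\right) - - \frac{106}{45}\right) \left(-25\right) = \left(4 + \left(\frac{16}{9} + 10 - \frac{64}{45} - 8\right)\right) \left(-25\right) = \left(4 + \frac{106}{45}\right) \left(-25\right) = \frac{286}{45} \left(-25\right) = - \frac{1430}{9}$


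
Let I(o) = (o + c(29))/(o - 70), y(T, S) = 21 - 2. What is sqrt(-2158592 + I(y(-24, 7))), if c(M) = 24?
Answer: I*sqrt(5614499985)/51 ≈ 1469.2*I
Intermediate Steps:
y(T, S) = 19
I(o) = (24 + o)/(-70 + o) (I(o) = (o + 24)/(o - 70) = (24 + o)/(-70 + o))
sqrt(-2158592 + I(y(-24, 7))) = sqrt(-2158592 + (24 + 19)/(-70 + 19)) = sqrt(-2158592 + 43/(-51)) = sqrt(-2158592 - 1/51*43) = sqrt(-2158592 - 43/51) = sqrt(-110088235/51) = I*sqrt(5614499985)/51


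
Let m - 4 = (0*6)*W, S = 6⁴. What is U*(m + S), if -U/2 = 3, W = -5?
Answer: -7800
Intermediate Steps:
U = -6 (U = -2*3 = -6)
S = 1296
m = 4 (m = 4 + (0*6)*(-5) = 4 + 0*(-5) = 4 + 0 = 4)
U*(m + S) = -6*(4 + 1296) = -6*1300 = -7800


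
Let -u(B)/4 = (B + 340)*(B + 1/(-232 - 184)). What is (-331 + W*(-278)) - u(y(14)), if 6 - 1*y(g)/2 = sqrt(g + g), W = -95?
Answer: 564455/13 - 151423*sqrt(7)/26 ≈ 28011.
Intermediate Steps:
y(g) = 12 - 2*sqrt(2)*sqrt(g) (y(g) = 12 - 2*sqrt(g + g) = 12 - 2*sqrt(2)*sqrt(g))
u(B) = -4*(340 + B)*(-1/416 + B) (u(B) = -4*(B + 340)*(B + 1/(-232 - 184)) = -4*(340 + B)*(B + 1/(-416)) = -4*(340 + B)*(B - 1/416) = -4*(340 + B)*(-1/416 + B))
(-331 + W*(-278)) - u(y(14)) = (-331 - 95*(-278)) - (85/26 - 4*(12 - 2*sqrt(2)*sqrt(14))**2 - 141439*(12 - 2*sqrt(2)*sqrt(14))/104) = (-331 + 26410) - (85/26 - 4*(12 - 4*sqrt(7))**2 - 141439*(12 - 4*sqrt(7))/104) = 26079 - (85/26 - 4*(12 - 4*sqrt(7))**2 + (-424317/26 + 141439*sqrt(7)/26)) = 26079 - (-212116/13 - 4*(12 - 4*sqrt(7))**2 + 141439*sqrt(7)/26) = 26079 + (212116/13 + 4*(12 - 4*sqrt(7))**2 - 141439*sqrt(7)/26) = 551143/13 + 4*(12 - 4*sqrt(7))**2 - 141439*sqrt(7)/26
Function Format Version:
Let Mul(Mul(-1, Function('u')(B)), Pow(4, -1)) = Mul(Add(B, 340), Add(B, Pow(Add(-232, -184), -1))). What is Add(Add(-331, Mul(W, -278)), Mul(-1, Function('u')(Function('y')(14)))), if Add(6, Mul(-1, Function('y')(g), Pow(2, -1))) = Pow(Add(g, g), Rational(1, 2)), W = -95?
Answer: Add(Rational(564455, 13), Mul(Rational(-151423, 26), Pow(7, Rational(1, 2)))) ≈ 28011.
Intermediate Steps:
Function('y')(g) = Add(12, Mul(-2, Pow(2, Rational(1, 2)), Pow(g, Rational(1, 2)))) (Function('y')(g) = Add(12, Mul(-2, Pow(Add(g, g), Rational(1, 2)))) = Add(12, Mul(-2, Pow(Mul(2, g), Rational(1, 2)))) = Add(12, Mul(-2, Mul(Pow(2, Rational(1, 2)), Pow(g, Rational(1, 2))))) = Add(12, Mul(-2, Pow(2, Rational(1, 2)), Pow(g, Rational(1, 2)))))
Function('u')(B) = Mul(-4, Add(340, B), Add(Rational(-1, 416), B)) (Function('u')(B) = Mul(-4, Mul(Add(B, 340), Add(B, Pow(Add(-232, -184), -1)))) = Mul(-4, Mul(Add(340, B), Add(B, Pow(-416, -1)))) = Mul(-4, Mul(Add(340, B), Add(B, Rational(-1, 416)))) = Mul(-4, Mul(Add(340, B), Add(Rational(-1, 416), B))) = Mul(-4, Add(340, B), Add(Rational(-1, 416), B)))
Add(Add(-331, Mul(W, -278)), Mul(-1, Function('u')(Function('y')(14)))) = Add(Add(-331, Mul(-95, -278)), Mul(-1, Add(Rational(85, 26), Mul(-4, Pow(Add(12, Mul(-2, Pow(2, Rational(1, 2)), Pow(14, Rational(1, 2)))), 2)), Mul(Rational(-141439, 104), Add(12, Mul(-2, Pow(2, Rational(1, 2)), Pow(14, Rational(1, 2)))))))) = Add(Add(-331, 26410), Mul(-1, Add(Rational(85, 26), Mul(-4, Pow(Add(12, Mul(-4, Pow(7, Rational(1, 2)))), 2)), Mul(Rational(-141439, 104), Add(12, Mul(-4, Pow(7, Rational(1, 2)))))))) = Add(26079, Mul(-1, Add(Rational(85, 26), Mul(-4, Pow(Add(12, Mul(-4, Pow(7, Rational(1, 2)))), 2)), Add(Rational(-424317, 26), Mul(Rational(141439, 26), Pow(7, Rational(1, 2))))))) = Add(26079, Mul(-1, Add(Rational(-212116, 13), Mul(-4, Pow(Add(12, Mul(-4, Pow(7, Rational(1, 2)))), 2)), Mul(Rational(141439, 26), Pow(7, Rational(1, 2)))))) = Add(26079, Add(Rational(212116, 13), Mul(4, Pow(Add(12, Mul(-4, Pow(7, Rational(1, 2)))), 2)), Mul(Rational(-141439, 26), Pow(7, Rational(1, 2))))) = Add(Rational(551143, 13), Mul(4, Pow(Add(12, Mul(-4, Pow(7, Rational(1, 2)))), 2)), Mul(Rational(-141439, 26), Pow(7, Rational(1, 2))))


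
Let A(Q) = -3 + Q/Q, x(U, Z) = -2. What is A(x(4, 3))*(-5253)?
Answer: 10506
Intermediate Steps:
A(Q) = -2 (A(Q) = -3 + 1 = -2)
A(x(4, 3))*(-5253) = -2*(-5253) = 10506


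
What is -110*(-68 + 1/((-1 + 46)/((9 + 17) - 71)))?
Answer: 7590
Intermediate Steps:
-110*(-68 + 1/((-1 + 46)/((9 + 17) - 71))) = -110*(-68 + 1/(45/(26 - 71))) = -110*(-68 + 1/(45/(-45))) = -110*(-68 + 1/(45*(-1/45))) = -110*(-68 + 1/(-1)) = -110*(-68 - 1) = -110*(-69) = 7590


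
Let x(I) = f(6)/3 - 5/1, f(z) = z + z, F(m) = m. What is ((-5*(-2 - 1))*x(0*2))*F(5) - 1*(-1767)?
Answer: 1692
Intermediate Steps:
f(z) = 2*z
x(I) = -1 (x(I) = (2*6)/3 - 5/1 = 12*(⅓) - 5*1 = 4 - 5 = -1)
((-5*(-2 - 1))*x(0*2))*F(5) - 1*(-1767) = (-5*(-2 - 1)*(-1))*5 - 1*(-1767) = (-5*(-3)*(-1))*5 + 1767 = (15*(-1))*5 + 1767 = -15*5 + 1767 = -75 + 1767 = 1692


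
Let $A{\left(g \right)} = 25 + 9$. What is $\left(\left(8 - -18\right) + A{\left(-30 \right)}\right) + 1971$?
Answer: $2031$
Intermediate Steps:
$A{\left(g \right)} = 34$
$\left(\left(8 - -18\right) + A{\left(-30 \right)}\right) + 1971 = \left(\left(8 - -18\right) + 34\right) + 1971 = \left(\left(8 + 18\right) + 34\right) + 1971 = \left(26 + 34\right) + 1971 = 60 + 1971 = 2031$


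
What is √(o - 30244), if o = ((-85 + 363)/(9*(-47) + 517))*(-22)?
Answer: I*√66952722/47 ≈ 174.09*I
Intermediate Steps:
o = -3058/47 (o = (278/(-423 + 517))*(-22) = (278/94)*(-22) = (278*(1/94))*(-22) = (139/47)*(-22) = -3058/47 ≈ -65.064)
√(o - 30244) = √(-3058/47 - 30244) = √(-1424526/47) = I*√66952722/47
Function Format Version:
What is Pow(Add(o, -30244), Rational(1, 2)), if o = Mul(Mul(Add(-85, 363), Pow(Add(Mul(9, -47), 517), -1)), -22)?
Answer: Mul(Rational(1, 47), I, Pow(66952722, Rational(1, 2))) ≈ Mul(174.09, I)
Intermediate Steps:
o = Rational(-3058, 47) (o = Mul(Mul(278, Pow(Add(-423, 517), -1)), -22) = Mul(Mul(278, Pow(94, -1)), -22) = Mul(Mul(278, Rational(1, 94)), -22) = Mul(Rational(139, 47), -22) = Rational(-3058, 47) ≈ -65.064)
Pow(Add(o, -30244), Rational(1, 2)) = Pow(Add(Rational(-3058, 47), -30244), Rational(1, 2)) = Pow(Rational(-1424526, 47), Rational(1, 2)) = Mul(Rational(1, 47), I, Pow(66952722, Rational(1, 2)))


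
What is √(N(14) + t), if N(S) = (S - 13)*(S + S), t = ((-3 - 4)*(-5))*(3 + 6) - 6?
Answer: √337 ≈ 18.358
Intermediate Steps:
t = 309 (t = -7*(-5)*9 - 6 = 35*9 - 6 = 315 - 6 = 309)
N(S) = 2*S*(-13 + S) (N(S) = (-13 + S)*(2*S) = 2*S*(-13 + S))
√(N(14) + t) = √(2*14*(-13 + 14) + 309) = √(2*14*1 + 309) = √(28 + 309) = √337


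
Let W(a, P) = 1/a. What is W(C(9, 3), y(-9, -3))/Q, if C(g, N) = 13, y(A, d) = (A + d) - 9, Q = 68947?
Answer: 1/896311 ≈ 1.1157e-6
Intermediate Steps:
y(A, d) = -9 + A + d
W(C(9, 3), y(-9, -3))/Q = 1/(13*68947) = (1/13)*(1/68947) = 1/896311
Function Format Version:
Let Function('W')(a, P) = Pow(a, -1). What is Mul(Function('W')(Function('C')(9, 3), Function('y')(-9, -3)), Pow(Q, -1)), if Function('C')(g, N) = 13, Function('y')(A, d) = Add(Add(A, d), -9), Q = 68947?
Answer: Rational(1, 896311) ≈ 1.1157e-6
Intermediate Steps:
Function('y')(A, d) = Add(-9, A, d)
Mul(Function('W')(Function('C')(9, 3), Function('y')(-9, -3)), Pow(Q, -1)) = Mul(Pow(13, -1), Pow(68947, -1)) = Mul(Rational(1, 13), Rational(1, 68947)) = Rational(1, 896311)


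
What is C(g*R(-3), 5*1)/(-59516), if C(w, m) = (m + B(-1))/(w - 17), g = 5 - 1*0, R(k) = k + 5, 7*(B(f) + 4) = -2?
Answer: 5/2916284 ≈ 1.7145e-6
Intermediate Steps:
B(f) = -30/7 (B(f) = -4 + (⅐)*(-2) = -4 - 2/7 = -30/7)
R(k) = 5 + k
g = 5 (g = 5 + 0 = 5)
C(w, m) = (-30/7 + m)/(-17 + w) (C(w, m) = (m - 30/7)/(w - 17) = (-30/7 + m)/(-17 + w))
C(g*R(-3), 5*1)/(-59516) = ((-30/7 + 5*1)/(-17 + 5*(5 - 3)))/(-59516) = ((-30/7 + 5)/(-17 + 5*2))*(-1/59516) = ((5/7)/(-17 + 10))*(-1/59516) = ((5/7)/(-7))*(-1/59516) = -⅐*5/7*(-1/59516) = -5/49*(-1/59516) = 5/2916284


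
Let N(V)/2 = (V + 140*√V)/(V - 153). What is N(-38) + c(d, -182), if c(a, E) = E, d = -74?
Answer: -34686/191 - 280*I*√38/191 ≈ -181.6 - 9.0368*I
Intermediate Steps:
N(V) = 2*(V + 140*√V)/(-153 + V) (N(V) = 2*((V + 140*√V)/(V - 153)) = 2*((V + 140*√V)/(-153 + V)) = 2*(V + 140*√V)/(-153 + V))
N(-38) + c(d, -182) = 2*(-38 + 140*√(-38))/(-153 - 38) - 182 = 2*(-38 + 140*(I*√38))/(-191) - 182 = 2*(-1/191)*(-38 + 140*I*√38) - 182 = (76/191 - 280*I*√38/191) - 182 = -34686/191 - 280*I*√38/191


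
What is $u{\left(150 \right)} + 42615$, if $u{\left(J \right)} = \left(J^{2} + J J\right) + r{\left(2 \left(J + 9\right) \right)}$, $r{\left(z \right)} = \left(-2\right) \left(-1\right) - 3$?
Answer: $87614$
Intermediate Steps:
$r{\left(z \right)} = -1$ ($r{\left(z \right)} = 2 - 3 = -1$)
$u{\left(J \right)} = -1 + 2 J^{2}$ ($u{\left(J \right)} = \left(J^{2} + J J\right) - 1 = \left(J^{2} + J^{2}\right) - 1 = 2 J^{2} - 1 = -1 + 2 J^{2}$)
$u{\left(150 \right)} + 42615 = \left(-1 + 2 \cdot 150^{2}\right) + 42615 = \left(-1 + 2 \cdot 22500\right) + 42615 = \left(-1 + 45000\right) + 42615 = 44999 + 42615 = 87614$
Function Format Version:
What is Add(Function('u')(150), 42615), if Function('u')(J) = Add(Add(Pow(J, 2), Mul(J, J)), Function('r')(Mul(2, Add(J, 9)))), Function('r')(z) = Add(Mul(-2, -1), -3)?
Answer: 87614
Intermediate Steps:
Function('r')(z) = -1 (Function('r')(z) = Add(2, -3) = -1)
Function('u')(J) = Add(-1, Mul(2, Pow(J, 2))) (Function('u')(J) = Add(Add(Pow(J, 2), Mul(J, J)), -1) = Add(Add(Pow(J, 2), Pow(J, 2)), -1) = Add(Mul(2, Pow(J, 2)), -1) = Add(-1, Mul(2, Pow(J, 2))))
Add(Function('u')(150), 42615) = Add(Add(-1, Mul(2, Pow(150, 2))), 42615) = Add(Add(-1, Mul(2, 22500)), 42615) = Add(Add(-1, 45000), 42615) = Add(44999, 42615) = 87614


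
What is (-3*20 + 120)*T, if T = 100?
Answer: 6000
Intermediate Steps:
(-3*20 + 120)*T = (-3*20 + 120)*100 = (-60 + 120)*100 = 60*100 = 6000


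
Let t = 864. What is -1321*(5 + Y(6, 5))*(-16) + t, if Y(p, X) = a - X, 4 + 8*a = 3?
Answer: -1778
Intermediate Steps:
a = -1/8 (a = -1/2 + (1/8)*3 = -1/2 + 3/8 = -1/8 ≈ -0.12500)
Y(p, X) = -1/8 - X
-1321*(5 + Y(6, 5))*(-16) + t = -1321*(5 + (-1/8 - 1*5))*(-16) + 864 = -1321*(5 + (-1/8 - 5))*(-16) + 864 = -1321*(5 - 41/8)*(-16) + 864 = -(-1321)*(-16)/8 + 864 = -1321*2 + 864 = -2642 + 864 = -1778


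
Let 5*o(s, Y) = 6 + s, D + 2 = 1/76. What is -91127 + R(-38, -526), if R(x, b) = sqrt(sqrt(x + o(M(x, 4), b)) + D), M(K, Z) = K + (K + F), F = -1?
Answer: -91127 + sqrt(-71725 + 21660*I*sqrt(145))/190 ≈ -91125.0 + 2.1772*I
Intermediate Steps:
D = -151/76 (D = -2 + 1/76 = -151/76 ≈ -1.9868)
M(K, Z) = -1 + 2*K (M(K, Z) = K + (K - 1) = K + (-1 + K) = -1 + 2*K)
o(s, Y) = 6/5 + s/5 (o(s, Y) = (6 + s)/5 = 6/5 + s/5)
R(x, b) = sqrt(-151/76 + sqrt(1 + 7*x/5)) (R(x, b) = sqrt(sqrt(x + (6/5 + (-1 + 2*x)/5)) - 151/76) = sqrt(sqrt(x + (6/5 + (-1/5 + 2*x/5))) - 151/76) = sqrt(sqrt(x + (1 + 2*x/5)) - 151/76) = sqrt(sqrt(1 + 7*x/5) - 151/76) = sqrt(-151/76 + sqrt(1 + 7*x/5)))
-91127 + R(-38, -526) = -91127 + sqrt(-71725 + 7220*sqrt(5)*sqrt(5 + 7*(-38)))/190 = -91127 + sqrt(-71725 + 7220*sqrt(5)*sqrt(5 - 266))/190 = -91127 + sqrt(-71725 + 7220*sqrt(5)*sqrt(-261))/190 = -91127 + sqrt(-71725 + 7220*sqrt(5)*(3*I*sqrt(29)))/190 = -91127 + sqrt(-71725 + 21660*I*sqrt(145))/190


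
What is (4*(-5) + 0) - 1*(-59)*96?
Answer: 5644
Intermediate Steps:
(4*(-5) + 0) - 1*(-59)*96 = (-20 + 0) + 59*96 = -20 + 5664 = 5644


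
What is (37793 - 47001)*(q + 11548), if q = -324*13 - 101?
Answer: -66619880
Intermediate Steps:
q = -4313 (q = -54*78 - 101 = -4212 - 101 = -4313)
(37793 - 47001)*(q + 11548) = (37793 - 47001)*(-4313 + 11548) = -9208*7235 = -66619880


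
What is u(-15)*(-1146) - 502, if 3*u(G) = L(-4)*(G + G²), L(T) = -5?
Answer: 400598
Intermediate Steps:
u(G) = -5*G/3 - 5*G²/3 (u(G) = (-5*(G + G²))/3 = (-5*G - 5*G²)/3 = -5*G/3 - 5*G²/3)
u(-15)*(-1146) - 502 = -5/3*(-15)*(1 - 15)*(-1146) - 502 = -5/3*(-15)*(-14)*(-1146) - 502 = -350*(-1146) - 502 = 401100 - 502 = 400598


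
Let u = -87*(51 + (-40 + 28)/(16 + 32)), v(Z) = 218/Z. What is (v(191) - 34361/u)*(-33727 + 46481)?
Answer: 54845665444/481893 ≈ 1.1381e+5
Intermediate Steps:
u = -17661/4 (u = -87*(51 - 12/48) = -87*(51 - 12*1/48) = -87*(51 - ¼) = -87*203/4 = -17661/4 ≈ -4415.3)
(v(191) - 34361/u)*(-33727 + 46481) = (218/191 - 34361/(-17661/4))*(-33727 + 46481) = (218*(1/191) - 34361*(-4/17661))*12754 = (218/191 + 137444/17661)*12754 = (30101902/3373251)*12754 = 54845665444/481893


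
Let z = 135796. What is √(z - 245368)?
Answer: 2*I*√27393 ≈ 331.02*I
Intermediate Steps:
√(z - 245368) = √(135796 - 245368) = √(-109572) = 2*I*√27393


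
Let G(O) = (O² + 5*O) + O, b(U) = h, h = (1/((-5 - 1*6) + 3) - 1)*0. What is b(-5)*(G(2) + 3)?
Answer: 0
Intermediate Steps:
h = 0 (h = (1/((-5 - 6) + 3) - 1)*0 = (1/(-11 + 3) - 1)*0 = (1/(-8) - 1)*0 = (-⅛ - 1)*0 = -9/8*0 = 0)
b(U) = 0
G(O) = O² + 6*O
b(-5)*(G(2) + 3) = 0*(2*(6 + 2) + 3) = 0*(2*8 + 3) = 0*(16 + 3) = 0*19 = 0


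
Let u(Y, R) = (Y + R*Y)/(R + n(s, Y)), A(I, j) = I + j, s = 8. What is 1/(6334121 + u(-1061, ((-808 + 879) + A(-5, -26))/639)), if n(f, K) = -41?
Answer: 3737/23670713094 ≈ 1.5787e-7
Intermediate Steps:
u(Y, R) = (Y + R*Y)/(-41 + R) (u(Y, R) = (Y + R*Y)/(R - 41) = (Y + R*Y)/(-41 + R))
1/(6334121 + u(-1061, ((-808 + 879) + A(-5, -26))/639)) = 1/(6334121 - 1061*(1 + ((-808 + 879) + (-5 - 26))/639)/(-41 + ((-808 + 879) + (-5 - 26))/639)) = 1/(6334121 - 1061*(1 + (71 - 31)*(1/639))/(-41 + (71 - 31)*(1/639))) = 1/(6334121 - 1061*(1 + 40*(1/639))/(-41 + 40*(1/639))) = 1/(6334121 - 1061*(1 + 40/639)/(-41 + 40/639)) = 1/(6334121 - 1061*679/639/(-26159/639)) = 1/(6334121 - 1061*(-639/26159)*679/639) = 1/(6334121 + 102917/3737) = 1/(23670713094/3737) = 3737/23670713094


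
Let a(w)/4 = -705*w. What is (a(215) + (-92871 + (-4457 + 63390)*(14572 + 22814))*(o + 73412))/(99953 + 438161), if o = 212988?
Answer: 315494841131250/269057 ≈ 1.1726e+9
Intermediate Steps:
a(w) = -2820*w (a(w) = 4*(-705*w) = -2820*w)
(a(215) + (-92871 + (-4457 + 63390)*(14572 + 22814))*(o + 73412))/(99953 + 438161) = (-2820*215 + (-92871 + (-4457 + 63390)*(14572 + 22814))*(212988 + 73412))/(99953 + 438161) = (-606300 + (-92871 + 58933*37386)*286400)/538114 = (-606300 + (-92871 + 2203269138)*286400)*(1/538114) = (-606300 + 2203176267*286400)*(1/538114) = (-606300 + 630989682868800)*(1/538114) = 630989682262500*(1/538114) = 315494841131250/269057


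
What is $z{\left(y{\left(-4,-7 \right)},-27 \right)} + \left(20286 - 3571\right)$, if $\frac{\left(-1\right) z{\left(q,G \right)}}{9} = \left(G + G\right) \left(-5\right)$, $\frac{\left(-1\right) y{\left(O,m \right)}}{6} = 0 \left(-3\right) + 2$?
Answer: $14285$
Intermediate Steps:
$y{\left(O,m \right)} = -12$ ($y{\left(O,m \right)} = - 6 \left(0 \left(-3\right) + 2\right) = - 6 \left(0 + 2\right) = \left(-6\right) 2 = -12$)
$z{\left(q,G \right)} = 90 G$ ($z{\left(q,G \right)} = - 9 \left(G + G\right) \left(-5\right) = - 9 \cdot 2 G \left(-5\right) = - 9 \left(- 10 G\right) = 90 G$)
$z{\left(y{\left(-4,-7 \right)},-27 \right)} + \left(20286 - 3571\right) = 90 \left(-27\right) + \left(20286 - 3571\right) = -2430 + \left(20286 - 3571\right) = -2430 + 16715 = 14285$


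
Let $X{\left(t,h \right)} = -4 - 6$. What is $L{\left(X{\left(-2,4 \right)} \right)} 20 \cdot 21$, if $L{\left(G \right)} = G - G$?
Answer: $0$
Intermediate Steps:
$X{\left(t,h \right)} = -10$ ($X{\left(t,h \right)} = -4 - 6 = -10$)
$L{\left(G \right)} = 0$
$L{\left(X{\left(-2,4 \right)} \right)} 20 \cdot 21 = 0 \cdot 20 \cdot 21 = 0 \cdot 21 = 0$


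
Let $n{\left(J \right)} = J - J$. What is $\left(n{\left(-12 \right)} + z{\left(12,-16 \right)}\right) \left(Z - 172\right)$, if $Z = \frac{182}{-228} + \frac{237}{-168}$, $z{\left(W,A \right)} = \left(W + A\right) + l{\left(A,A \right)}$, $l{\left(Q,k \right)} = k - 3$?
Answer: $\frac{12789725}{3192} \approx 4006.8$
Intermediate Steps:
$l{\left(Q,k \right)} = -3 + k$
$z{\left(W,A \right)} = -3 + W + 2 A$ ($z{\left(W,A \right)} = \left(W + A\right) + \left(-3 + A\right) = \left(A + W\right) + \left(-3 + A\right) = -3 + W + 2 A$)
$n{\left(J \right)} = 0$
$Z = - \frac{7051}{3192}$ ($Z = 182 \left(- \frac{1}{228}\right) + 237 \left(- \frac{1}{168}\right) = - \frac{91}{114} - \frac{79}{56} = - \frac{7051}{3192} \approx -2.209$)
$\left(n{\left(-12 \right)} + z{\left(12,-16 \right)}\right) \left(Z - 172\right) = \left(0 + \left(-3 + 12 + 2 \left(-16\right)\right)\right) \left(- \frac{7051}{3192} - 172\right) = \left(0 - 23\right) \left(- \frac{556075}{3192}\right) = \left(-23\right) \left(- \frac{556075}{3192}\right) = \frac{12789725}{3192}$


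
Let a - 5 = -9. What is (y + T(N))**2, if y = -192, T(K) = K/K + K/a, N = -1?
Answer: 582169/16 ≈ 36386.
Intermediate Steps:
a = -4 (a = 5 - 9 = -4)
T(K) = 1 - K/4 (T(K) = K/K + K/(-4) = 1 + K*(-1/4) = 1 - K/4)
(y + T(N))**2 = (-192 + (1 - 1/4*(-1)))**2 = (-192 + (1 + 1/4))**2 = (-192 + 5/4)**2 = (-763/4)**2 = 582169/16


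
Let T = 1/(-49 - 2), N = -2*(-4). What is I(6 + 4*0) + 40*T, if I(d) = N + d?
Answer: 674/51 ≈ 13.216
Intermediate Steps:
N = 8
T = -1/51 (T = 1/(-51) = -1/51 ≈ -0.019608)
I(d) = 8 + d
I(6 + 4*0) + 40*T = (8 + (6 + 4*0)) + 40*(-1/51) = (8 + (6 + 0)) - 40/51 = (8 + 6) - 40/51 = 14 - 40/51 = 674/51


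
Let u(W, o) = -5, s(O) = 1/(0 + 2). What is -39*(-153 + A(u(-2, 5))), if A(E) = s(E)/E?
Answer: 59709/10 ≈ 5970.9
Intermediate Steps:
s(O) = ½ (s(O) = 1/2 = ½)
A(E) = 1/(2*E)
-39*(-153 + A(u(-2, 5))) = -39*(-153 + (½)/(-5)) = -39*(-153 + (½)*(-⅕)) = -39*(-153 - ⅒) = -39*(-1531/10) = 59709/10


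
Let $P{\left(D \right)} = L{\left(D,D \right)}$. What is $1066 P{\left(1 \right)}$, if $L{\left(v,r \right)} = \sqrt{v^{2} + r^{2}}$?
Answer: $1066 \sqrt{2} \approx 1507.6$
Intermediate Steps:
$L{\left(v,r \right)} = \sqrt{r^{2} + v^{2}}$
$P{\left(D \right)} = \sqrt{2} \sqrt{D^{2}}$ ($P{\left(D \right)} = \sqrt{D^{2} + D^{2}} = \sqrt{2 D^{2}} = \sqrt{2} \sqrt{D^{2}}$)
$1066 P{\left(1 \right)} = 1066 \sqrt{2} \sqrt{1^{2}} = 1066 \sqrt{2} \sqrt{1} = 1066 \sqrt{2} \cdot 1 = 1066 \sqrt{2}$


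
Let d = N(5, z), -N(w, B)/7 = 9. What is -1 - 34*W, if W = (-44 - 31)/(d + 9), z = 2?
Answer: -434/9 ≈ -48.222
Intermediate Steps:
N(w, B) = -63 (N(w, B) = -7*9 = -63)
d = -63
W = 25/18 (W = (-44 - 31)/(-63 + 9) = -75/(-54) = -75*(-1/54) = 25/18 ≈ 1.3889)
-1 - 34*W = -1 - 34*25/18 = -1 - 425/9 = -434/9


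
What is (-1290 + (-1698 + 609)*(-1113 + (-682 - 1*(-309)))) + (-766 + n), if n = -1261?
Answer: 1614937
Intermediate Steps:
(-1290 + (-1698 + 609)*(-1113 + (-682 - 1*(-309)))) + (-766 + n) = (-1290 + (-1698 + 609)*(-1113 + (-682 - 1*(-309)))) + (-766 - 1261) = (-1290 - 1089*(-1113 + (-682 + 309))) - 2027 = (-1290 - 1089*(-1113 - 373)) - 2027 = (-1290 - 1089*(-1486)) - 2027 = (-1290 + 1618254) - 2027 = 1616964 - 2027 = 1614937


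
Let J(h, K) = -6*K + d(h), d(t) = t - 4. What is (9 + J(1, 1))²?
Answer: 0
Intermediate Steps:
d(t) = -4 + t
J(h, K) = -4 + h - 6*K (J(h, K) = -6*K + (-4 + h) = -4 + h - 6*K)
(9 + J(1, 1))² = (9 + (-4 + 1 - 6*1))² = (9 + (-4 + 1 - 6))² = (9 - 9)² = 0² = 0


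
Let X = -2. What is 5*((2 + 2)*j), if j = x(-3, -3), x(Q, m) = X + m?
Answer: -100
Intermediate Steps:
x(Q, m) = -2 + m
j = -5 (j = -2 - 3 = -5)
5*((2 + 2)*j) = 5*((2 + 2)*(-5)) = 5*(4*(-5)) = 5*(-20) = -100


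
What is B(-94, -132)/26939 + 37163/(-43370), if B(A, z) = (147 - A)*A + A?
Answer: -180701347/106213130 ≈ -1.7013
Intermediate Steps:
B(A, z) = A + A*(147 - A) (B(A, z) = A*(147 - A) + A = A + A*(147 - A))
B(-94, -132)/26939 + 37163/(-43370) = -94*(148 - 1*(-94))/26939 + 37163/(-43370) = -94*(148 + 94)*(1/26939) + 37163*(-1/43370) = -94*242*(1/26939) - 37163/43370 = -22748*1/26939 - 37163/43370 = -2068/2449 - 37163/43370 = -180701347/106213130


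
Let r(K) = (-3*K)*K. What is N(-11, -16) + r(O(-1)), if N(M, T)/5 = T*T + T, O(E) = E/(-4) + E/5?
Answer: 479997/400 ≈ 1200.0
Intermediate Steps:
O(E) = -E/20 (O(E) = E*(-¼) + E*(⅕) = -E/4 + E/5 = -E/20)
N(M, T) = 5*T + 5*T² (N(M, T) = 5*(T*T + T) = 5*(T² + T) = 5*(T + T²) = 5*T + 5*T²)
r(K) = -3*K²
N(-11, -16) + r(O(-1)) = 5*(-16)*(1 - 16) - 3*(-1/20*(-1))² = 5*(-16)*(-15) - 3*(1/20)² = 1200 - 3*1/400 = 1200 - 3/400 = 479997/400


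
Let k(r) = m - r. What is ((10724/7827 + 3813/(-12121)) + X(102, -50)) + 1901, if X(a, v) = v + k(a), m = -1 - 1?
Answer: 5349674042/3060357 ≈ 1748.1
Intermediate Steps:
m = -2
k(r) = -2 - r
X(a, v) = -2 + v - a (X(a, v) = v + (-2 - a) = -2 + v - a)
((10724/7827 + 3813/(-12121)) + X(102, -50)) + 1901 = ((10724/7827 + 3813/(-12121)) + (-2 - 50 - 1*102)) + 1901 = ((10724*(1/7827) + 3813*(-1/12121)) + (-2 - 50 - 102)) + 1901 = ((10724/7827 - 123/391) - 154) + 1901 = (3230363/3060357 - 154) + 1901 = -468064615/3060357 + 1901 = 5349674042/3060357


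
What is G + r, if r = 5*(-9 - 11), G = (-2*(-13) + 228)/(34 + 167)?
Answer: -19846/201 ≈ -98.736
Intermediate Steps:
G = 254/201 (G = (26 + 228)/201 = 254*(1/201) = 254/201 ≈ 1.2637)
r = -100 (r = 5*(-20) = -100)
G + r = 254/201 - 100 = -19846/201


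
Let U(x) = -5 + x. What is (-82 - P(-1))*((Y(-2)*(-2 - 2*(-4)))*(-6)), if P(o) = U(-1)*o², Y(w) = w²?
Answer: 10944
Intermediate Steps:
P(o) = -6*o² (P(o) = (-5 - 1)*o² = -6*o²)
(-82 - P(-1))*((Y(-2)*(-2 - 2*(-4)))*(-6)) = (-82 - (-6)*(-1)²)*(((-2)²*(-2 - 2*(-4)))*(-6)) = (-82 - (-6))*((4*(-2 + 8))*(-6)) = (-82 - 1*(-6))*((4*6)*(-6)) = (-82 + 6)*(24*(-6)) = -76*(-144) = 10944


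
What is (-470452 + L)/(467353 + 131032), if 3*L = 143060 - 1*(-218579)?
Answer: -1049717/1795155 ≈ -0.58475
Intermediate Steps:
L = 361639/3 (L = (143060 - 1*(-218579))/3 = (143060 + 218579)/3 = (1/3)*361639 = 361639/3 ≈ 1.2055e+5)
(-470452 + L)/(467353 + 131032) = (-470452 + 361639/3)/(467353 + 131032) = -1049717/3/598385 = -1049717/3*1/598385 = -1049717/1795155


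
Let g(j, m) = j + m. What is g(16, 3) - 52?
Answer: -33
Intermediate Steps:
g(16, 3) - 52 = (16 + 3) - 52 = 19 - 52 = -33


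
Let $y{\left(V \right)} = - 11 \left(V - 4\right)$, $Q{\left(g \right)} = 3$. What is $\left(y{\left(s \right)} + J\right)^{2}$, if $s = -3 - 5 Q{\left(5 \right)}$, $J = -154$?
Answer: $7744$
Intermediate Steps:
$s = -18$ ($s = -3 - 15 = -18$)
$y{\left(V \right)} = 44 - 11 V$ ($y{\left(V \right)} = - 11 \left(-4 + V\right) = 44 - 11 V$)
$\left(y{\left(s \right)} + J\right)^{2} = \left(\left(44 - -198\right) - 154\right)^{2} = \left(\left(44 + 198\right) - 154\right)^{2} = \left(242 - 154\right)^{2} = 88^{2} = 7744$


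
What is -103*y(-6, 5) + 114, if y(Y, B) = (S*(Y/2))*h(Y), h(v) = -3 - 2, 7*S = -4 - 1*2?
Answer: 10068/7 ≈ 1438.3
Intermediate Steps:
S = -6/7 (S = (-4 - 1*2)/7 = (-4 - 2)/7 = (⅐)*(-6) = -6/7 ≈ -0.85714)
h(v) = -5
y(Y, B) = 15*Y/7 (y(Y, B) = -6*Y/(7*2)*(-5) = -3*Y/7*(-5) = 15*Y/7)
-103*y(-6, 5) + 114 = -1545*(-6)/7 + 114 = -103*(-90/7) + 114 = 9270/7 + 114 = 10068/7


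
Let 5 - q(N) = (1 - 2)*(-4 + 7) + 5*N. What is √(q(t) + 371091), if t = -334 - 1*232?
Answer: √373929 ≈ 611.50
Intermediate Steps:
t = -566 (t = -334 - 232 = -566)
q(N) = 8 - 5*N (q(N) = 5 - ((1 - 2)*(-4 + 7) + 5*N) = 5 - (-1*3 + 5*N) = 5 - (-3 + 5*N) = 5 + (3 - 5*N) = 8 - 5*N)
√(q(t) + 371091) = √((8 - 5*(-566)) + 371091) = √((8 + 2830) + 371091) = √(2838 + 371091) = √373929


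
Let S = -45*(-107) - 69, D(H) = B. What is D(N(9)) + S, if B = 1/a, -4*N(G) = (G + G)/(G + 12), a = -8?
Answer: 37967/8 ≈ 4745.9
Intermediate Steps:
N(G) = -G/(2*(12 + G)) (N(G) = -(G + G)/(4*(G + 12)) = -2*G/(4*(12 + G)) = -G/(2*(12 + G)))
B = -⅛ (B = 1/(-8) = -⅛ ≈ -0.12500)
D(H) = -⅛
S = 4746 (S = 4815 - 69 = 4746)
D(N(9)) + S = -⅛ + 4746 = 37967/8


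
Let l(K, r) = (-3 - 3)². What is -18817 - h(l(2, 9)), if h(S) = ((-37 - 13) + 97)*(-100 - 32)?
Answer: -12613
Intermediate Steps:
l(K, r) = 36 (l(K, r) = (-6)² = 36)
h(S) = -6204 (h(S) = (-50 + 97)*(-132) = 47*(-132) = -6204)
-18817 - h(l(2, 9)) = -18817 - 1*(-6204) = -18817 + 6204 = -12613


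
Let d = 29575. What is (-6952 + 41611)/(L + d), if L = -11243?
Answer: 34659/18332 ≈ 1.8906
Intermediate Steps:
(-6952 + 41611)/(L + d) = (-6952 + 41611)/(-11243 + 29575) = 34659/18332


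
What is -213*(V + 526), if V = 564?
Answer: -232170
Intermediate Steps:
-213*(V + 526) = -213*(564 + 526) = -213*1090 = -232170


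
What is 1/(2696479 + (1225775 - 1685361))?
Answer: 1/2236893 ≈ 4.4705e-7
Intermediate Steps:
1/(2696479 + (1225775 - 1685361)) = 1/(2696479 - 459586) = 1/2236893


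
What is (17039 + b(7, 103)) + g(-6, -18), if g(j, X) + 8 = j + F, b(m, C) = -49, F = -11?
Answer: 16965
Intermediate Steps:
g(j, X) = -19 + j (g(j, X) = -8 + (j - 11) = -8 + (-11 + j) = -19 + j)
(17039 + b(7, 103)) + g(-6, -18) = (17039 - 49) + (-19 - 6) = 16990 - 25 = 16965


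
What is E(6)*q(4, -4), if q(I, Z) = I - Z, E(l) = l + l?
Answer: 96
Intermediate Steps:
E(l) = 2*l
E(6)*q(4, -4) = (2*6)*(4 - 1*(-4)) = 12*(4 + 4) = 12*8 = 96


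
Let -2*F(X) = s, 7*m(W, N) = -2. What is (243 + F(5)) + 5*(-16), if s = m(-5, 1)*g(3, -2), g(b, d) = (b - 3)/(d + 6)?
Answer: 163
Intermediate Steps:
m(W, N) = -2/7 (m(W, N) = (⅐)*(-2) = -2/7)
g(b, d) = (-3 + b)/(6 + d)
s = 0 (s = -2*(-3 + 3)/(7*(6 - 2)) = -2*0/(7*4) = -0/14 = -2/7*0 = 0)
F(X) = 0 (F(X) = -½*0 = 0)
(243 + F(5)) + 5*(-16) = (243 + 0) + 5*(-16) = 243 - 80 = 163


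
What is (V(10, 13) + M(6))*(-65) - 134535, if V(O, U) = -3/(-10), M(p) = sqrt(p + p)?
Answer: -269109/2 - 130*sqrt(3) ≈ -1.3478e+5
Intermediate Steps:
M(p) = sqrt(2)*sqrt(p) (M(p) = sqrt(2*p) = sqrt(2)*sqrt(p))
V(O, U) = 3/10 (V(O, U) = -3*(-1/10) = 3/10)
(V(10, 13) + M(6))*(-65) - 134535 = (3/10 + sqrt(2)*sqrt(6))*(-65) - 134535 = (3/10 + 2*sqrt(3))*(-65) - 134535 = (-39/2 - 130*sqrt(3)) - 134535 = -269109/2 - 130*sqrt(3)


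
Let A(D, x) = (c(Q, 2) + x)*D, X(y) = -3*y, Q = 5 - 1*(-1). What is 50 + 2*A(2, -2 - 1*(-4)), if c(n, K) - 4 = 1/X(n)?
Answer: 664/9 ≈ 73.778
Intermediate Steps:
Q = 6 (Q = 5 + 1 = 6)
c(n, K) = 4 - 1/(3*n) (c(n, K) = 4 + 1/(-3*n) = 4 - 1/(3*n))
A(D, x) = D*(71/18 + x) (A(D, x) = ((4 - 1/3/6) + x)*D = ((4 - 1/3*1/6) + x)*D = ((4 - 1/18) + x)*D = (71/18 + x)*D = D*(71/18 + x))
50 + 2*A(2, -2 - 1*(-4)) = 50 + 2*((1/18)*2*(71 + 18*(-2 - 1*(-4)))) = 50 + 2*((1/18)*2*(71 + 18*(-2 + 4))) = 50 + 2*((1/18)*2*(71 + 18*2)) = 50 + 2*((1/18)*2*(71 + 36)) = 50 + 2*((1/18)*2*107) = 50 + 2*(107/9) = 50 + 214/9 = 664/9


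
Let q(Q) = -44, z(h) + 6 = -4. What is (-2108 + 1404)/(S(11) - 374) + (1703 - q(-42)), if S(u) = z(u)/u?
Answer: 1803093/1031 ≈ 1748.9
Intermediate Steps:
z(h) = -10 (z(h) = -6 - 4 = -10)
S(u) = -10/u
(-2108 + 1404)/(S(11) - 374) + (1703 - q(-42)) = (-2108 + 1404)/(-10/11 - 374) + (1703 - 1*(-44)) = -704/(-10*1/11 - 374) + (1703 + 44) = -704/(-10/11 - 374) + 1747 = -704/(-4124/11) + 1747 = -704*(-11/4124) + 1747 = 1936/1031 + 1747 = 1803093/1031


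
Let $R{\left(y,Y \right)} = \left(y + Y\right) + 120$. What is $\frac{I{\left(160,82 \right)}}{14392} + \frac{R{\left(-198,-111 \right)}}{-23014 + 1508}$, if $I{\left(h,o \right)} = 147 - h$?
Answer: $\frac{1220255}{154757176} \approx 0.007885$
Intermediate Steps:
$R{\left(y,Y \right)} = 120 + Y + y$ ($R{\left(y,Y \right)} = \left(Y + y\right) + 120 = 120 + Y + y$)
$\frac{I{\left(160,82 \right)}}{14392} + \frac{R{\left(-198,-111 \right)}}{-23014 + 1508} = \frac{147 - 160}{14392} + \frac{120 - 111 - 198}{-23014 + 1508} = \left(147 - 160\right) \frac{1}{14392} - \frac{189}{-21506} = \left(-13\right) \frac{1}{14392} - - \frac{189}{21506} = - \frac{13}{14392} + \frac{189}{21506} = \frac{1220255}{154757176}$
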